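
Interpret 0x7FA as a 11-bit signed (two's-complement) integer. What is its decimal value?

-6

pattern = 11111111010 (MSB is 1 ⇒ negative)
Invert: 00000000101, add 1 → 00000000110 = 6, so the value is -6.
(Equivalently: 2042 - 2^11 = 2042 - 2048 = -6.)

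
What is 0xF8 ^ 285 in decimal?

485

0xF8 = 011111000
285 = 100011101
XOR → 111100101 = 485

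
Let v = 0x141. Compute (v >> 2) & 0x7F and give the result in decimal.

80

v = 101000001
Shift right by 2: 1010000
Mask low 7 bits: 1010000 = 80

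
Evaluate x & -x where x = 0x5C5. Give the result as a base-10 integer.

x = 10111000101 = 1477
-x (two's complement) = …01000111011
AND   = 00000000001 = 1
(x & -x isolates the lowest set bit of x.)

1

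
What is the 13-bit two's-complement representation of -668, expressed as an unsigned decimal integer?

7524

668 in 13 bits: 0001010011100
Invert: 1110101100011
Add 1:  1110101100100 = 7524
(Check: 2^13 - 668 = 8192 - 668 = 7524.)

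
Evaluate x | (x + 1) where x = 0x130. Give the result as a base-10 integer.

x = 100110000 = 304
x + 1 = 100110001
OR    = 100110001 = 305
(x | (x + 1) sets the lowest cleared bit.)

305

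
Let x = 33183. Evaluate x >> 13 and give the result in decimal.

4

33183 = 1000000110011111
shift right by 13 → 0000000000000100 = 4
(equivalently, floor(33183 / 8192))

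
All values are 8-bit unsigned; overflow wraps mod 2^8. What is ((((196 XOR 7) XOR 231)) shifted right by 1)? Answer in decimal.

196 = 11000100
7 = 00000111
→ XOR → 11000011 = 195
231 = 11100111
→ XOR → 00100100 = 36
→ shifted right by 1 → 00010010 = 18

18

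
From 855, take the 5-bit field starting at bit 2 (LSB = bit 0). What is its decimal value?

v = 1101010111
Shift right by 2: 11010101
Mask low 5 bits: 10101 = 21

21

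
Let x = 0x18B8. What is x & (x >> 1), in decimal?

x = 1100010111000 = 6328
x>>1 = 0110001011100
AND  = 0100000011000 = 2072
(x & (x >> 1) has a 1 wherever x has two consecutive 1 bits.)

2072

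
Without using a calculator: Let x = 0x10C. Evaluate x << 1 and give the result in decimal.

0x10C = 0100001100
shift left by 1 → 1000011000 = 536
(equivalently, 268 × 2^1 = 268 × 2)

536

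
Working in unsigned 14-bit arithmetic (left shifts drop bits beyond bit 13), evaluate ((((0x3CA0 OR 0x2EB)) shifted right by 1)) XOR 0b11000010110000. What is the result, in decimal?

0x3CA0 = 11110010100000
0x2EB = 00001011101011
→ OR → 11111011101011 = 16107
→ shifted right by 1 → 01111101110101 = 8053
0b11000010110000 = 11000010110000
→ XOR → 10111111000101 = 12229

12229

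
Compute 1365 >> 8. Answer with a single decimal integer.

5

1365 = 10101010101
shift right by 8 → 00000000101 = 5
(equivalently, floor(1365 / 256))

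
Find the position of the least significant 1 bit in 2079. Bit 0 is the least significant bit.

2079 = 100000011111
Trailing zeros: 0, so the lowest set bit is bit 0 (value 1).

0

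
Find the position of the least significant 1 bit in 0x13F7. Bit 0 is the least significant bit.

0x13F7 = 1001111110111
Trailing zeros: 0, so the lowest set bit is bit 0 (value 1).

0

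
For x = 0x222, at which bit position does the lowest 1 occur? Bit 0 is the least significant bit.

1

0x222 = 1000100010
Trailing zeros: 1, so the lowest set bit is bit 1 (value 2).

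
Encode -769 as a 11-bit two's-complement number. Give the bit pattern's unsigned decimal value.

769 in 11 bits: 01100000001
Invert: 10011111110
Add 1:  10011111111 = 1279
(Check: 2^11 - 769 = 2048 - 769 = 1279.)

1279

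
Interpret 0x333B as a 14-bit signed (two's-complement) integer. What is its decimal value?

pattern = 11001100111011 (MSB is 1 ⇒ negative)
Invert: 00110011000100, add 1 → 00110011000101 = 3269, so the value is -3269.
(Equivalently: 13115 - 2^14 = 13115 - 16384 = -3269.)

-3269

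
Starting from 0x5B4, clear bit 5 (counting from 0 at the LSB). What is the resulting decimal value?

1428

x = 10110110100
bit 5 is currently 1; clear it via x & ~(1 << 5) = x & ~32
→ 10110010100 = 1428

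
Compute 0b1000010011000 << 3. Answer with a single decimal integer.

33984

x = 0001000010011000
shift left by 3 → 1000010011000000 = 33984
(equivalently, 4248 × 2^3 = 4248 × 8)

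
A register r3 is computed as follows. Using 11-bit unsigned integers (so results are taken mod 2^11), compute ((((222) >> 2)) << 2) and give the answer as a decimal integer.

222 = 00011011110
→ >> 2 → 00000110111 = 55
→ << 2 (mod 2^11) → 00011011100 = 220

220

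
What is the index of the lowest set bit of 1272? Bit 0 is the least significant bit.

3

1272 = 10011111000
Trailing zeros: 3, so the lowest set bit is bit 3 (value 8).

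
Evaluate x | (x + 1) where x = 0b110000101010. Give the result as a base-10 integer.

3115

x = 110000101010 = 3114
x + 1 = 110000101011
OR    = 110000101011 = 3115
(x | (x + 1) sets the lowest cleared bit.)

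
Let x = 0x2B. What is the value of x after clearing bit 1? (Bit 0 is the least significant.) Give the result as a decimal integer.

x = 000101011
bit 1 is currently 1; clear it via x & ~(1 << 1) = x & ~2
→ 000101001 = 41

41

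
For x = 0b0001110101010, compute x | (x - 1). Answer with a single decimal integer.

939

x = 1110101010 = 938
x - 1 = 1110101001
OR    = 1110101011 = 939
(x | (x - 1) sets all bits below the lowest set bit.)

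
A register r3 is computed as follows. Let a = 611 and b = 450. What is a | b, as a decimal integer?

611 = 1001100011
450 = 0111000010
 OR → 1111100011 = 995

995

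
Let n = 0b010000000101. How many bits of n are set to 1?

3

n = 10000000101
Count the 1s: 1 + 1 + 1 = 3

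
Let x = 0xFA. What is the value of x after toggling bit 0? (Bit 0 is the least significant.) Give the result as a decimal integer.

251

x = 11111010
bit 0 is currently 0; toggle it via x ^ (1 << 0) = x ^ 1
→ 11111011 = 251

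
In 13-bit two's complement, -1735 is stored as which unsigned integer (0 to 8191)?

1735 in 13 bits: 0011011000111
Invert: 1100100111000
Add 1:  1100100111001 = 6457
(Check: 2^13 - 1735 = 8192 - 1735 = 6457.)

6457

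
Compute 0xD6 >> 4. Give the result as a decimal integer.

13

0xD6 = 11010110
shift right by 4 → 00001101 = 13
(equivalently, floor(214 / 16))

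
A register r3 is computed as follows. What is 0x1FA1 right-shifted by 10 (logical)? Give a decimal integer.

7

0x1FA1 = 1111110100001
shift right by 10 → 0000000000111 = 7
(equivalently, floor(8097 / 1024))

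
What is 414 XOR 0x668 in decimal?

414 = 00110011110
0x668 = 11001101000
XOR → 11111110110 = 2038

2038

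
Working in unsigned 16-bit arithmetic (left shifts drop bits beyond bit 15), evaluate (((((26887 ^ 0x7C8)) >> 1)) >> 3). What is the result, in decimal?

26887 = 0110100100000111
0x7C8 = 0000011111001000
→ ^ → 0110111011001111 = 28367
→ >> 1 → 0011011101100111 = 14183
→ >> 3 → 0000011011101100 = 1772

1772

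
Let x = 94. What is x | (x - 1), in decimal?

x = 1011110 = 94
x - 1 = 1011101
OR    = 1011111 = 95
(x | (x - 1) sets all bits below the lowest set bit.)

95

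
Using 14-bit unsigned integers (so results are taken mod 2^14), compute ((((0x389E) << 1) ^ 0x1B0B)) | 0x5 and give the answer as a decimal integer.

10807

0x389E = 11100010011110
→ << 1 (mod 2^14) → 11000100111100 = 12604
0x1B0B = 01101100001011
→ ^ → 10101000110111 = 10807
0x5 = 00000000000101
→ | → 10101000110111 = 10807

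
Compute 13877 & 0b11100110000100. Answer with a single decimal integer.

13877 = 11011000110101
b = 11100110000100
AND → 11000000000100 = 12292

12292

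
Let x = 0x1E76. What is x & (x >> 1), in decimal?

3634

x = 1111001110110 = 7798
x>>1 = 0111100111011
AND  = 0111000110010 = 3634
(x & (x >> 1) has a 1 wherever x has two consecutive 1 bits.)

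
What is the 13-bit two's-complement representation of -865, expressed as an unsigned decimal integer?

865 in 13 bits: 0001101100001
Invert: 1110010011110
Add 1:  1110010011111 = 7327
(Check: 2^13 - 865 = 8192 - 865 = 7327.)

7327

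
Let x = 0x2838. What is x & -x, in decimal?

8

x = 10100000111000 = 10296
-x (two's complement) = …01011111001000
AND   = 00000000001000 = 8
(x & -x isolates the lowest set bit of x.)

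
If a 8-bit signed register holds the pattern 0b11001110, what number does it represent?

-50

pattern = 11001110 (MSB is 1 ⇒ negative)
Invert: 00110001, add 1 → 00110010 = 50, so the value is -50.
(Equivalently: 206 - 2^8 = 206 - 256 = -50.)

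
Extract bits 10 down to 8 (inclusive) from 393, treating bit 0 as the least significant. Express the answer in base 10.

1

v = 00110001001
Shift right by 8: 001
Mask low 3 bits: 001 = 1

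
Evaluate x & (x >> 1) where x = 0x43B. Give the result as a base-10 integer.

x = 10000111011 = 1083
x>>1 = 01000011101
AND  = 00000011001 = 25
(x & (x >> 1) has a 1 wherever x has two consecutive 1 bits.)

25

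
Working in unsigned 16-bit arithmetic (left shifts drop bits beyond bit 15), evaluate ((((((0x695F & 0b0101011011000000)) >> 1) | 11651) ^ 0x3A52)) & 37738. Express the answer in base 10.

4960

0x695F = 0110100101011111
0b0101011011000000 = 0101011011000000
→ & → 0100000001000000 = 16448
→ >> 1 → 0010000000100000 = 8224
11651 = 0010110110000011
→ | → 0010110110100011 = 11683
0x3A52 = 0011101001010010
→ ^ → 0001011111110001 = 6129
37738 = 1001001101101010
→ & → 0001001101100000 = 4960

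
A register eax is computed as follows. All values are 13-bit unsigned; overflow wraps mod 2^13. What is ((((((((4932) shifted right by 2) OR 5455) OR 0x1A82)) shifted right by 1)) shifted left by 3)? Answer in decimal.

8056

4932 = 1001101000100
→ shifted right by 2 → 0010011010001 = 1233
5455 = 1010101001111
→ OR → 1010111011111 = 5599
0x1A82 = 1101010000010
→ OR → 1111111011111 = 8159
→ shifted right by 1 → 0111111101111 = 4079
→ shifted left by 3 (mod 2^13) → 1111101111000 = 8056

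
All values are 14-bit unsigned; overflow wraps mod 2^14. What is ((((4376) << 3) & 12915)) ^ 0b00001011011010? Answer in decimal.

666

4376 = 01000100011000
→ << 3 (mod 2^14) → 00100011000000 = 2240
12915 = 11001001110011
→ & → 00000001000000 = 64
0b00001011011010 = 00001011011010
→ ^ → 00001010011010 = 666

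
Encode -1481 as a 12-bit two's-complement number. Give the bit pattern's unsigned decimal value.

1481 in 12 bits: 010111001001
Invert: 101000110110
Add 1:  101000110111 = 2615
(Check: 2^12 - 1481 = 4096 - 1481 = 2615.)

2615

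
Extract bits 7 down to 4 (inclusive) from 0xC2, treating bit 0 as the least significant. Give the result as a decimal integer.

v = 0011000010
Shift right by 4: 001100
Mask low 4 bits: 1100 = 12

12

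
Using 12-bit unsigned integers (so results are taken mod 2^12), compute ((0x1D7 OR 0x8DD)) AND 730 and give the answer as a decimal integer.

0x1D7 = 000111010111
0x8DD = 100011011101
→ OR → 100111011111 = 2527
730 = 001011011010
→ AND → 000011011010 = 218

218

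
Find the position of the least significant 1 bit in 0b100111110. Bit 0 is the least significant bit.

1

0b100111110 = 100111110
Trailing zeros: 1, so the lowest set bit is bit 1 (value 2).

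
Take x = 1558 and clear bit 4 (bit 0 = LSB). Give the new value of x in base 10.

x = 00011000010110
bit 4 is currently 1; clear it via x & ~(1 << 4) = x & ~16
→ 00011000000110 = 1542

1542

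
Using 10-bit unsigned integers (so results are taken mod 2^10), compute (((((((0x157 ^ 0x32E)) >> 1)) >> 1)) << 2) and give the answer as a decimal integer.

632

0x157 = 0101010111
0x32E = 1100101110
→ ^ → 1001111001 = 633
→ >> 1 → 0100111100 = 316
→ >> 1 → 0010011110 = 158
→ << 2 (mod 2^10) → 1001111000 = 632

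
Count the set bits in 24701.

8

24701 = 110000001111101
Count the 1s: 1 + 1 + 1 + 1 + 1 + 1 + 1 + 1 = 8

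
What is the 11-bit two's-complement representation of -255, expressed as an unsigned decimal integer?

255 in 11 bits: 00011111111
Invert: 11100000000
Add 1:  11100000001 = 1793
(Check: 2^11 - 255 = 2048 - 255 = 1793.)

1793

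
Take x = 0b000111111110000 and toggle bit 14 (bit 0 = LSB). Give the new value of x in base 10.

x = 000111111110000
bit 14 is currently 0; toggle it via x ^ (1 << 14) = x ^ 16384
→ 100111111110000 = 20464

20464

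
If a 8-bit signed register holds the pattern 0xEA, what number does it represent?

-22

pattern = 11101010 (MSB is 1 ⇒ negative)
Invert: 00010101, add 1 → 00010110 = 22, so the value is -22.
(Equivalently: 234 - 2^8 = 234 - 256 = -22.)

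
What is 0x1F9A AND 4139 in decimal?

0x1F9A = 1111110011010
4139 = 1000000101011
AND → 1000000001010 = 4106

4106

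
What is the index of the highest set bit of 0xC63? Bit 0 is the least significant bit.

0xC63 = 110001100011
The topmost 1 is at position 11 (since 2^11 = 2048 ≤ 3171 < 4096).

11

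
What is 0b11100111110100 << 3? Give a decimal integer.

118688

x = 00011100111110100
shift left by 3 → 11100111110100000 = 118688
(equivalently, 14836 × 2^3 = 14836 × 8)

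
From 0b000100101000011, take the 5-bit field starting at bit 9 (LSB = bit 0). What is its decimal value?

4

v = 000100101000011
Shift right by 9: 000100
Mask low 5 bits: 00100 = 4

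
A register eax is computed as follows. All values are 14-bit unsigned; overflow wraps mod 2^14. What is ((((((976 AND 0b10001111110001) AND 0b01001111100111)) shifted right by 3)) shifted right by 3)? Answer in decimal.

15

976 = 00001111010000
0b10001111110001 = 10001111110001
→ AND → 00001111010000 = 976
0b01001111100111 = 01001111100111
→ AND → 00001111000000 = 960
→ shifted right by 3 → 00000001111000 = 120
→ shifted right by 3 → 00000000001111 = 15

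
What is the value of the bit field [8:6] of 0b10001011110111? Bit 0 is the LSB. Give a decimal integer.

v = 10001011110111
Shift right by 6: 10001011
Mask low 3 bits: 011 = 3

3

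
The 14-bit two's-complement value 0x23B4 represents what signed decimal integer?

pattern = 10001110110100 (MSB is 1 ⇒ negative)
Invert: 01110001001011, add 1 → 01110001001100 = 7244, so the value is -7244.
(Equivalently: 9140 - 2^14 = 9140 - 16384 = -7244.)

-7244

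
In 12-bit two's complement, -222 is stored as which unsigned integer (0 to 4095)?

3874

222 in 12 bits: 000011011110
Invert: 111100100001
Add 1:  111100100010 = 3874
(Check: 2^12 - 222 = 4096 - 222 = 3874.)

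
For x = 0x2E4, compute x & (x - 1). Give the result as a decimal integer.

736

x = 1011100100 = 740
x - 1 = 1011100011
AND   = 1011100000 = 736
(x & (x - 1) clears the lowest set bit of x.)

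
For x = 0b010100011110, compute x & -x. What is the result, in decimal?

x = 10100011110 = 1310
-x (two's complement) = …01011100010
AND   = 00000000010 = 2
(x & -x isolates the lowest set bit of x.)

2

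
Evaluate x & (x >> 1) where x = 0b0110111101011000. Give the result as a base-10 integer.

x = 110111101011000 = 28504
x>>1 = 011011110101100
AND  = 010011100001000 = 9992
(x & (x >> 1) has a 1 wherever x has two consecutive 1 bits.)

9992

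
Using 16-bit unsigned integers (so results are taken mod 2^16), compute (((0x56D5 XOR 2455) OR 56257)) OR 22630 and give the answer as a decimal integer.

57319

0x56D5 = 0101011011010101
2455 = 0000100110010111
→ XOR → 0101111101000010 = 24386
56257 = 1101101111000001
→ OR → 1101111111000011 = 57283
22630 = 0101100001100110
→ OR → 1101111111100111 = 57319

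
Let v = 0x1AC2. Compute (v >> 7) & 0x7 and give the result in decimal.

5

v = 01101011000010
Shift right by 7: 0110101
Mask low 3 bits: 101 = 5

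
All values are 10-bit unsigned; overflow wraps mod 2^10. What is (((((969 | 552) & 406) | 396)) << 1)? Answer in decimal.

792

969 = 1111001001
552 = 1000101000
→ | → 1111101001 = 1001
406 = 0110010110
→ & → 0110000000 = 384
396 = 0110001100
→ | → 0110001100 = 396
→ << 1 (mod 2^10) → 1100011000 = 792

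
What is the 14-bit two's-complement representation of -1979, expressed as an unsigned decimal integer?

14405

1979 in 14 bits: 00011110111011
Invert: 11100001000100
Add 1:  11100001000101 = 14405
(Check: 2^14 - 1979 = 16384 - 1979 = 14405.)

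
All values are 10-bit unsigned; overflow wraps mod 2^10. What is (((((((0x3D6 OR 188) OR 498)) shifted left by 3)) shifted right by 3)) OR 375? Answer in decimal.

0x3D6 = 1111010110
188 = 0010111100
→ OR → 1111111110 = 1022
498 = 0111110010
→ OR → 1111111110 = 1022
→ shifted left by 3 (mod 2^10) → 1111110000 = 1008
→ shifted right by 3 → 0001111110 = 126
375 = 0101110111
→ OR → 0101111111 = 383

383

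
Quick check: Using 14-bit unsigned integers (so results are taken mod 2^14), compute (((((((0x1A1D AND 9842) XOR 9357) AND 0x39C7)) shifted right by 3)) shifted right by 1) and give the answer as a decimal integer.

520

0x1A1D = 01101000011101
9842 = 10011001110010
→ AND → 00001000010000 = 528
9357 = 10010010001101
→ XOR → 10011010011101 = 9885
0x39C7 = 11100111000111
→ AND → 10000010000101 = 8325
→ shifted right by 3 → 00010000010000 = 1040
→ shifted right by 1 → 00001000001000 = 520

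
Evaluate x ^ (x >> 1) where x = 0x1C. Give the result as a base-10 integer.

18

x = 11100 = 28
x>>1 = 01110
XOR  = 10010 = 18
(x ^ (x >> 1) gives the standard binary-reflected Gray code of x.)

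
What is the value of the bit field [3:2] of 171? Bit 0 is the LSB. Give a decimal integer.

2

v = 10101011
Shift right by 2: 101010
Mask low 2 bits: 10 = 2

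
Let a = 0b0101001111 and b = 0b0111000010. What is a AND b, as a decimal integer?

322

a = 101001111
b = 111000010
AND → 101000010 = 322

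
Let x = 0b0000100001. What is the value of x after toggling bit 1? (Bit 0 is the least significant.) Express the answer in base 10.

x = 0000100001
bit 1 is currently 0; toggle it via x ^ (1 << 1) = x ^ 2
→ 0000100011 = 35

35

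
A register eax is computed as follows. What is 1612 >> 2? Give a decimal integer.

403

1612 = 11001001100
shift right by 2 → 00110010011 = 403
(equivalently, floor(1612 / 4))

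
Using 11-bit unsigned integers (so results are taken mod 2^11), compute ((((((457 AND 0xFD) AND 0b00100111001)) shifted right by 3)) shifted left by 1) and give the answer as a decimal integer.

2

457 = 00111001001
0xFD = 00011111101
→ AND → 00011001001 = 201
0b00100111001 = 00100111001
→ AND → 00000001001 = 9
→ shifted right by 3 → 00000000001 = 1
→ shifted left by 1 (mod 2^11) → 00000000010 = 2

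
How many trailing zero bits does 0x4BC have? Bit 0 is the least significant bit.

2

0x4BC = 10010111100
Trailing zeros: 2, so the lowest set bit is bit 2 (value 4).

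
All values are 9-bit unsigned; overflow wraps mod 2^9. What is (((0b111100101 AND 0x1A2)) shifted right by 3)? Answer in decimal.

52

0b111100101 = 111100101
0x1A2 = 110100010
→ AND → 110100000 = 416
→ shifted right by 3 → 000110100 = 52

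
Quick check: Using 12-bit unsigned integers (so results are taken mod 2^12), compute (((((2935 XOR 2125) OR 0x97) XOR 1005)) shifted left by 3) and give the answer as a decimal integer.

656

2935 = 101101110111
2125 = 100001001101
→ XOR → 001100111010 = 826
0x97 = 000010010111
→ OR → 001110111111 = 959
1005 = 001111101101
→ XOR → 000001010010 = 82
→ shifted left by 3 (mod 2^12) → 001010010000 = 656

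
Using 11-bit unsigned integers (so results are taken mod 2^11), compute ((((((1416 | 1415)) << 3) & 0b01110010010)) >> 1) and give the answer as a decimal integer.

1416 = 10110001000
1415 = 10110000111
→ | → 10110001111 = 1423
→ << 3 (mod 2^11) → 10001111000 = 1144
0b01110010010 = 01110010010
→ & → 00000010000 = 16
→ >> 1 → 00000001000 = 8

8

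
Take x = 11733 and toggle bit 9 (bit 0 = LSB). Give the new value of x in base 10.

12245

x = 10110111010101
bit 9 is currently 0; toggle it via x ^ (1 << 9) = x ^ 512
→ 10111111010101 = 12245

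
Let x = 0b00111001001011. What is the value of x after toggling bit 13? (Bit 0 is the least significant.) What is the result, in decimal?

11851

x = 00111001001011
bit 13 is currently 0; toggle it via x ^ (1 << 13) = x ^ 8192
→ 10111001001011 = 11851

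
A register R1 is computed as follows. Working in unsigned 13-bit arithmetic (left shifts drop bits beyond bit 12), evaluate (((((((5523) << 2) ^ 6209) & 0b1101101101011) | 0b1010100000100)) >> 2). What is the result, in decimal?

1987

5523 = 1010110010011
→ << 2 (mod 2^13) → 1011001001100 = 5708
6209 = 1100001000001
→ ^ → 0111000001101 = 3597
0b1101101101011 = 1101101101011
→ & → 0101000001001 = 2569
0b1010100000100 = 1010100000100
→ | → 1111100001101 = 7949
→ >> 2 → 0011111000011 = 1987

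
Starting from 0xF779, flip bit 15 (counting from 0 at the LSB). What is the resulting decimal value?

x = 1111011101111001
bit 15 is currently 1; toggle it via x ^ (1 << 15) = x ^ 32768
→ 0111011101111001 = 30585

30585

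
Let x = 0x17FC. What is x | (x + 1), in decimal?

x = 1011111111100 = 6140
x + 1 = 1011111111101
OR    = 1011111111101 = 6141
(x | (x + 1) sets the lowest cleared bit.)

6141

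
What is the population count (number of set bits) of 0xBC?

0xBC = 10111100
Count the 1s: 1 + 1 + 1 + 1 + 1 = 5

5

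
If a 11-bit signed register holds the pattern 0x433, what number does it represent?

-973

pattern = 10000110011 (MSB is 1 ⇒ negative)
Invert: 01111001100, add 1 → 01111001101 = 973, so the value is -973.
(Equivalently: 1075 - 2^11 = 1075 - 2048 = -973.)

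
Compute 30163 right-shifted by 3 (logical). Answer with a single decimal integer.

30163 = 111010111010011
shift right by 3 → 000111010111010 = 3770
(equivalently, floor(30163 / 8))

3770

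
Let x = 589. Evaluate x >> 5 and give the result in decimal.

589 = 1001001101
shift right by 5 → 0000010010 = 18
(equivalently, floor(589 / 32))

18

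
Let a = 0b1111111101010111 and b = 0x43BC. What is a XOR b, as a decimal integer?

48363

a = 1111111101010111
0x43BC = 0100001110111100
XOR → 1011110011101011 = 48363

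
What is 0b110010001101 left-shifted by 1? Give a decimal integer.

6426

x = 0110010001101
shift left by 1 → 1100100011010 = 6426
(equivalently, 3213 × 2^1 = 3213 × 2)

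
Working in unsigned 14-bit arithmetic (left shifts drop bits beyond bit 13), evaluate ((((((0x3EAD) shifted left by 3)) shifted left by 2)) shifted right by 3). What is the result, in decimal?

0x3EAD = 11111010101101
→ shifted left by 3 (mod 2^14) → 11010101101000 = 13672
→ shifted left by 2 (mod 2^14) → 01010110100000 = 5536
→ shifted right by 3 → 00001010110100 = 692

692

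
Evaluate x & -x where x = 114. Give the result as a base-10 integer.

x = 1110010 = 114
-x (two's complement) = …0001110
AND   = 0000010 = 2
(x & -x isolates the lowest set bit of x.)

2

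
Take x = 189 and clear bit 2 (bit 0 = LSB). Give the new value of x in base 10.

185

x = 10111101
bit 2 is currently 1; clear it via x & ~(1 << 2) = x & ~4
→ 10111001 = 185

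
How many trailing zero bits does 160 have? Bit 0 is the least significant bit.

5

160 = 10100000
Trailing zeros: 5, so the lowest set bit is bit 5 (value 32).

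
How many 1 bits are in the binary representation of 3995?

9

3995 = 111110011011
Count the 1s: 1 + 1 + 1 + 1 + 1 + 1 + 1 + 1 + 1 = 9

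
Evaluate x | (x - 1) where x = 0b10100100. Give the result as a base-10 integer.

x = 10100100 = 164
x - 1 = 10100011
OR    = 10100111 = 167
(x | (x - 1) sets all bits below the lowest set bit.)

167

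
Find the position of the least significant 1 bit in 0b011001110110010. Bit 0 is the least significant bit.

1

0b011001110110010 = 11001110110010
Trailing zeros: 1, so the lowest set bit is bit 1 (value 2).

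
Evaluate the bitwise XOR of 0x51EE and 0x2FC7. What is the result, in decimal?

32297

0x51EE = 101000111101110
0x2FC7 = 010111111000111
XOR → 111111000101001 = 32297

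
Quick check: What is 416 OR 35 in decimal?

416 = 110100000
35 = 000100011
 OR → 110100011 = 419

419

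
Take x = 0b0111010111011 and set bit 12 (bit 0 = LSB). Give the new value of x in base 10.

x = 0111010111011
bit 12 is currently 0; set it via x | (1 << 12) = x | 4096
→ 1111010111011 = 7867

7867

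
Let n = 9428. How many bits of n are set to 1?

6

9428 = 10010011010100
Count the 1s: 1 + 1 + 1 + 1 + 1 + 1 = 6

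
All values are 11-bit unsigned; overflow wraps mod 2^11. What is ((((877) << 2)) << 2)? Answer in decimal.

877 = 01101101101
→ << 2 (mod 2^11) → 10110110100 = 1460
→ << 2 (mod 2^11) → 11011010000 = 1744

1744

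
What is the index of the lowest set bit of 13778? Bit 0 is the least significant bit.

13778 = 11010111010010
Trailing zeros: 1, so the lowest set bit is bit 1 (value 2).

1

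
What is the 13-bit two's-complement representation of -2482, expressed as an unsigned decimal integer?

5710

2482 in 13 bits: 0100110110010
Invert: 1011001001101
Add 1:  1011001001110 = 5710
(Check: 2^13 - 2482 = 8192 - 2482 = 5710.)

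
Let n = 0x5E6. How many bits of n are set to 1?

0x5E6 = 10111100110
Count the 1s: 1 + 1 + 1 + 1 + 1 + 1 + 1 = 7

7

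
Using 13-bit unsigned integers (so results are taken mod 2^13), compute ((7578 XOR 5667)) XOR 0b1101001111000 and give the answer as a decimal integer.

7578 = 1110110011010
5667 = 1011000100011
→ XOR → 0101110111001 = 3001
0b1101001111000 = 1101001111000
→ XOR → 1000111000001 = 4545

4545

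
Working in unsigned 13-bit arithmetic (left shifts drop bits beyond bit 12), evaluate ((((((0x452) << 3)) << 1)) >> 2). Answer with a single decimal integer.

328

0x452 = 0010001010010
→ << 3 (mod 2^13) → 0001010010000 = 656
→ << 1 (mod 2^13) → 0010100100000 = 1312
→ >> 2 → 0000101001000 = 328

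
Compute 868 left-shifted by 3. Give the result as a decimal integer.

868 = 0001101100100
shift left by 3 → 1101100100000 = 6944
(equivalently, 868 × 2^3 = 868 × 8)

6944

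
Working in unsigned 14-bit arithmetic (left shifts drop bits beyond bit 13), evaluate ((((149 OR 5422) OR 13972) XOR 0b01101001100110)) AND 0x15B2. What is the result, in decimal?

149 = 00000010010101
5422 = 01010100101110
→ OR → 01010110111111 = 5567
13972 = 11011010010100
→ OR → 11011110111111 = 14271
0b01101001100110 = 01101001100110
→ XOR → 10110111011001 = 11737
0x15B2 = 01010110110010
→ AND → 00010110010000 = 1424

1424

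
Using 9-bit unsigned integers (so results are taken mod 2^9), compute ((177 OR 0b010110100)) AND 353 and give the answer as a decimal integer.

33

177 = 010110001
0b010110100 = 010110100
→ OR → 010110101 = 181
353 = 101100001
→ AND → 000100001 = 33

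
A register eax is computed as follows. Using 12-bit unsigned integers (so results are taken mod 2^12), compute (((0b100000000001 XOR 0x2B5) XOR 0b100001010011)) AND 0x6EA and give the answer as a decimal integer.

738

0b100000000001 = 100000000001
0x2B5 = 001010110101
→ XOR → 101010110100 = 2740
0b100001010011 = 100001010011
→ XOR → 001011100111 = 743
0x6EA = 011011101010
→ AND → 001011100010 = 738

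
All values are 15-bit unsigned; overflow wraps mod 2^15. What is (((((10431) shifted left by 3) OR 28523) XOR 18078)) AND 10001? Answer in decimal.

8449

10431 = 010100010111111
→ shifted left by 3 (mod 2^15) → 100010111111000 = 17912
28523 = 110111101101011
→ OR → 110111111111011 = 28667
18078 = 100011010011110
→ XOR → 010100101100101 = 10597
10001 = 010011100010001
→ AND → 010000100000001 = 8449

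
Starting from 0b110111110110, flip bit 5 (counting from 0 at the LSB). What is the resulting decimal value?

3542

x = 110111110110
bit 5 is currently 1; toggle it via x ^ (1 << 5) = x ^ 32
→ 110111010110 = 3542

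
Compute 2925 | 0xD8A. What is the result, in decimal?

4079

2925 = 101101101101
0xD8A = 110110001010
 OR → 111111101111 = 4079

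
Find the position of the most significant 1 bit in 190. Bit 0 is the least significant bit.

190 = 10111110
The topmost 1 is at position 7 (since 2^7 = 128 ≤ 190 < 256).

7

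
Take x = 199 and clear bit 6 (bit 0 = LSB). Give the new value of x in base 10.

135

x = 011000111
bit 6 is currently 1; clear it via x & ~(1 << 6) = x & ~64
→ 010000111 = 135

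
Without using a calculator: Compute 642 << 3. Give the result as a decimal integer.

5136

642 = 0001010000010
shift left by 3 → 1010000010000 = 5136
(equivalently, 642 × 2^3 = 642 × 8)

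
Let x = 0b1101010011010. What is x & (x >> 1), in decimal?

x = 1101010011010 = 6810
x>>1 = 0110101001101
AND  = 0100000001000 = 2056
(x & (x >> 1) has a 1 wherever x has two consecutive 1 bits.)

2056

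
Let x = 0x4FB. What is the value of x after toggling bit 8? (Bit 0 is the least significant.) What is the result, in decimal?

1531

x = 010011111011
bit 8 is currently 0; toggle it via x ^ (1 << 8) = x ^ 256
→ 010111111011 = 1531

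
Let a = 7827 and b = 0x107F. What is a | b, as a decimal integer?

7827 = 1111010010011
0x107F = 1000001111111
 OR → 1111011111111 = 7935

7935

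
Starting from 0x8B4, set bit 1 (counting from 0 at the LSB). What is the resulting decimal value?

2230

x = 100010110100
bit 1 is currently 0; set it via x | (1 << 1) = x | 2
→ 100010110110 = 2230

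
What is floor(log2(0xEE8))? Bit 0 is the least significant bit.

0xEE8 = 111011101000
The topmost 1 is at position 11 (since 2^11 = 2048 ≤ 3816 < 4096).

11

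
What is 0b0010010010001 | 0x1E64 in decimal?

7925

a = 0010010010001
0x1E64 = 1111001100100
 OR → 1111011110101 = 7925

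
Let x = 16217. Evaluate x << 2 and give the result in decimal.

64868

16217 = 0011111101011001
shift left by 2 → 1111110101100100 = 64868
(equivalently, 16217 × 2^2 = 16217 × 4)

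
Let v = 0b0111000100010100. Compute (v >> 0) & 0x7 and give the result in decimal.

v = 0111000100010100
Shift right by 0: 0111000100010100
Mask low 3 bits: 100 = 4

4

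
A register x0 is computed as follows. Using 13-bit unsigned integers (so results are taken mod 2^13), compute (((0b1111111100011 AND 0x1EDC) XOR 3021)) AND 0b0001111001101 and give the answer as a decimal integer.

0b1111111100011 = 1111111100011
0x1EDC = 1111011011100
→ AND → 1111011000000 = 7872
3021 = 0101111001101
→ XOR → 1010100001101 = 5389
0b0001111001101 = 0001111001101
→ AND → 0000100001101 = 269

269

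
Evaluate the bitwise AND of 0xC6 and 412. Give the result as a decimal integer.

132

0xC6 = 011000110
412 = 110011100
AND → 010000100 = 132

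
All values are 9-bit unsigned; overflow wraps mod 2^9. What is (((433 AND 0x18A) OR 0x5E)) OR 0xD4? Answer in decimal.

433 = 110110001
0x18A = 110001010
→ AND → 110000000 = 384
0x5E = 001011110
→ OR → 111011110 = 478
0xD4 = 011010100
→ OR → 111011110 = 478

478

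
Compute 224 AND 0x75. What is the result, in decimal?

96

224 = 11100000
0x75 = 01110101
AND → 01100000 = 96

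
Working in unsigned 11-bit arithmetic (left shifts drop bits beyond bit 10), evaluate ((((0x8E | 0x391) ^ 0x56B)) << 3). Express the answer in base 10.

0x8E = 00010001110
0x391 = 01110010001
→ | → 01110011111 = 927
0x56B = 10101101011
→ ^ → 11011110100 = 1780
→ << 3 (mod 2^11) → 11110100000 = 1952

1952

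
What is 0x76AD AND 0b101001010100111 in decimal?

21157

0x76AD = 111011010101101
b = 101001010100111
AND → 101001010100101 = 21157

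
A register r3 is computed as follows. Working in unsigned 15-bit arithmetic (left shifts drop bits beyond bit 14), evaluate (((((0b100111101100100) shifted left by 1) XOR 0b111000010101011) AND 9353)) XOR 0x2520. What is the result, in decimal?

0b100111101100100 = 100111101100100
→ shifted left by 1 (mod 2^15) → 001111011001000 = 7880
0b111000010101011 = 111000010101011
→ XOR → 110111001100011 = 28259
9353 = 010010010001001
→ AND → 010010000000001 = 9217
0x2520 = 010010100100000
→ XOR → 000000100100001 = 289

289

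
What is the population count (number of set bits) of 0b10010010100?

n = 10010010100
Count the 1s: 1 + 1 + 1 + 1 = 4

4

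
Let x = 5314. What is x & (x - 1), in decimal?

x = 1010011000010 = 5314
x - 1 = 1010011000001
AND   = 1010011000000 = 5312
(x & (x - 1) clears the lowest set bit of x.)

5312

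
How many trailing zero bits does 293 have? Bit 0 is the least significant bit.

0

293 = 100100101
Trailing zeros: 0, so the lowest set bit is bit 0 (value 1).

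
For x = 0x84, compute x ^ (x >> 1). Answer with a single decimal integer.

198

x = 10000100 = 132
x>>1 = 01000010
XOR  = 11000110 = 198
(x ^ (x >> 1) gives the standard binary-reflected Gray code of x.)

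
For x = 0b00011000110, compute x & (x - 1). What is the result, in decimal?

x = 11000110 = 198
x - 1 = 11000101
AND   = 11000100 = 196
(x & (x - 1) clears the lowest set bit of x.)

196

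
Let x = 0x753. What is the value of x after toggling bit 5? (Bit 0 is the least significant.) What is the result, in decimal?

x = 11101010011
bit 5 is currently 0; toggle it via x ^ (1 << 5) = x ^ 32
→ 11101110011 = 1907

1907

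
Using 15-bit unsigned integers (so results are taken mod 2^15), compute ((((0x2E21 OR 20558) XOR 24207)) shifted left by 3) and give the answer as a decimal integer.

1792

0x2E21 = 010111000100001
20558 = 101000001001110
→ OR → 111111001101111 = 32367
24207 = 101111010001111
→ XOR → 010000011100000 = 8416
→ shifted left by 3 (mod 2^15) → 000011100000000 = 1792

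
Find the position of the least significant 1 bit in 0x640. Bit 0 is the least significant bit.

0x640 = 11001000000
Trailing zeros: 6, so the lowest set bit is bit 6 (value 64).

6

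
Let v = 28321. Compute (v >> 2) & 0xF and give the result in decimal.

v = 0110111010100001
Shift right by 2: 01101110101000
Mask low 4 bits: 1000 = 8

8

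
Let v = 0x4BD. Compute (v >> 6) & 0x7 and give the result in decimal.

v = 010010111101
Shift right by 6: 010010
Mask low 3 bits: 010 = 2

2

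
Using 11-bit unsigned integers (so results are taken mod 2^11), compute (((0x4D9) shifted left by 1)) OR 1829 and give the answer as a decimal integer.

0x4D9 = 10011011001
→ shifted left by 1 (mod 2^11) → 00110110010 = 434
1829 = 11100100101
→ OR → 11110110111 = 1975

1975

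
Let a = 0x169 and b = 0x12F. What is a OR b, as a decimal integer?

0x169 = 101101001
0x12F = 100101111
 OR → 101101111 = 367

367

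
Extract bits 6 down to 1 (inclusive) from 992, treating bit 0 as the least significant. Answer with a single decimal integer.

v = 01111100000
Shift right by 1: 0111110000
Mask low 6 bits: 110000 = 48

48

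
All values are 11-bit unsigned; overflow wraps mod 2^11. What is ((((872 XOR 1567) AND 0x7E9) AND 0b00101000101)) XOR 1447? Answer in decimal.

872 = 01101101000
1567 = 11000011111
→ XOR → 10101110111 = 1399
0x7E9 = 11111101001
→ AND → 10101100001 = 1377
0b00101000101 = 00101000101
→ AND → 00101000001 = 321
1447 = 10110100111
→ XOR → 10011100110 = 1254

1254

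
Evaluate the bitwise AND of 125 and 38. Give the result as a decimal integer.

36

125 = 1111101
38 = 0100110
AND → 0100100 = 36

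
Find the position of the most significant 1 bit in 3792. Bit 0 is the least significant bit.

11

3792 = 111011010000
The topmost 1 is at position 11 (since 2^11 = 2048 ≤ 3792 < 4096).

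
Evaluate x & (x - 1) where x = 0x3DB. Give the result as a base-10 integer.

x = 1111011011 = 987
x - 1 = 1111011010
AND   = 1111011010 = 986
(x & (x - 1) clears the lowest set bit of x.)

986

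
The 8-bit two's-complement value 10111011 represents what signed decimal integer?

pattern = 10111011 (MSB is 1 ⇒ negative)
Invert: 01000100, add 1 → 01000101 = 69, so the value is -69.
(Equivalently: 187 - 2^8 = 187 - 256 = -69.)

-69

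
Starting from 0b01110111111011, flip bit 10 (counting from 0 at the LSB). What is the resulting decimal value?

6651

x = 01110111111011
bit 10 is currently 1; toggle it via x ^ (1 << 10) = x ^ 1024
→ 01100111111011 = 6651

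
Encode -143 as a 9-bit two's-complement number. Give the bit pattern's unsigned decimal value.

143 in 9 bits: 010001111
Invert: 101110000
Add 1:  101110001 = 369
(Check: 2^9 - 143 = 512 - 143 = 369.)

369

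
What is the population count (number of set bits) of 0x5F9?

0x5F9 = 10111111001
Count the 1s: 1 + 1 + 1 + 1 + 1 + 1 + 1 + 1 = 8

8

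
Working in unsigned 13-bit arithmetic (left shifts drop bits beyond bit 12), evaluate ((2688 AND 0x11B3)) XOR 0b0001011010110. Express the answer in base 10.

2688 = 0101010000000
0x11B3 = 1000110110011
→ AND → 0000010000000 = 128
0b0001011010110 = 0001011010110
→ XOR → 0001001010110 = 598

598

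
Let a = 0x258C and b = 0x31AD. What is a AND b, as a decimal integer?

8588

0x258C = 10010110001100
0x31AD = 11000110101101
AND → 10000110001100 = 8588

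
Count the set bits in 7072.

7072 = 1101110100000
Count the 1s: 1 + 1 + 1 + 1 + 1 + 1 = 6

6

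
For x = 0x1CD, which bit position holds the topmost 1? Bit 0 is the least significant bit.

8

0x1CD = 111001101
The topmost 1 is at position 8 (since 2^8 = 256 ≤ 461 < 512).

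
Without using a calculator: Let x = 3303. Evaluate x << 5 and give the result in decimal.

3303 = 00000110011100111
shift left by 5 → 11001110011100000 = 105696
(equivalently, 3303 × 2^5 = 3303 × 32)

105696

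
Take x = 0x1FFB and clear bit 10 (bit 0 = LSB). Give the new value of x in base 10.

7163

x = 1111111111011
bit 10 is currently 1; clear it via x & ~(1 << 10) = x & ~1024
→ 1101111111011 = 7163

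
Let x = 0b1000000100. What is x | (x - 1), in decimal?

x = 1000000100 = 516
x - 1 = 1000000011
OR    = 1000000111 = 519
(x | (x - 1) sets all bits below the lowest set bit.)

519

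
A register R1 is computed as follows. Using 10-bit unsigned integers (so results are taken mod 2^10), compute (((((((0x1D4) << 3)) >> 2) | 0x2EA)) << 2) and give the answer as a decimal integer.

936

0x1D4 = 0111010100
→ << 3 (mod 2^10) → 1010100000 = 672
→ >> 2 → 0010101000 = 168
0x2EA = 1011101010
→ | → 1011101010 = 746
→ << 2 (mod 2^10) → 1110101000 = 936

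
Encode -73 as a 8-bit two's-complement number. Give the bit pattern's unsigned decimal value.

183

73 in 8 bits: 01001001
Invert: 10110110
Add 1:  10110111 = 183
(Check: 2^8 - 73 = 256 - 73 = 183.)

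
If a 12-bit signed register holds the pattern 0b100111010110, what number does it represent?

pattern = 100111010110 (MSB is 1 ⇒ negative)
Invert: 011000101001, add 1 → 011000101010 = 1578, so the value is -1578.
(Equivalently: 2518 - 2^12 = 2518 - 4096 = -1578.)

-1578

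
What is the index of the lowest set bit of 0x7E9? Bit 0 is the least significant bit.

0x7E9 = 11111101001
Trailing zeros: 0, so the lowest set bit is bit 0 (value 1).

0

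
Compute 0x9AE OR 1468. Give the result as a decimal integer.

0x9AE = 100110101110
1468 = 010110111100
 OR → 110110111110 = 3518

3518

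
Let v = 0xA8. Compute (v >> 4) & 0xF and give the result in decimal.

v = 00000010101000
Shift right by 4: 0000001010
Mask low 4 bits: 1010 = 10

10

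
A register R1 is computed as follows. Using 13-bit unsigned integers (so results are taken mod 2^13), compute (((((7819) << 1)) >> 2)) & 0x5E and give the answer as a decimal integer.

68

7819 = 1111010001011
→ << 1 (mod 2^13) → 1110100010110 = 7446
→ >> 2 → 0011101000101 = 1861
0x5E = 0000001011110
→ & → 0000001000100 = 68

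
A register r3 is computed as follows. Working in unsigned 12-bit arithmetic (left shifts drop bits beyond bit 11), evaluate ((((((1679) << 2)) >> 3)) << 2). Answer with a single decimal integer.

1679 = 011010001111
→ << 2 (mod 2^12) → 101000111100 = 2620
→ >> 3 → 000101000111 = 327
→ << 2 (mod 2^12) → 010100011100 = 1308

1308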